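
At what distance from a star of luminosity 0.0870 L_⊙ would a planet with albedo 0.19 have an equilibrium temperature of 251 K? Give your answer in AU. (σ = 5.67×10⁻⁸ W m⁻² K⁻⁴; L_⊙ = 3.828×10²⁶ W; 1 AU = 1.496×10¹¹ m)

L = 0.0870 × 3.828×10²⁶ = 3.33×10²⁵ W.
From T_eq⁴ = L(1−A)/(16πσd²): d = √[L(1−A)/(16πσT_eq⁴)].
d = √[3.33×10²⁵ × 0.81 / (16π × 5.67×10⁻⁸ × (251)⁴)] = 4.88×10¹⁰ m = 0.326 AU.

d ≈ 0.326 AU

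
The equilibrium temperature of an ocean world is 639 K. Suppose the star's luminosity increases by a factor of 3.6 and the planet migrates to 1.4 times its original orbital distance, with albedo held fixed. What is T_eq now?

T_eq ∝ L^(1/4) · d^(−1/2).
T′ = 639 × 3.6^(1/4) / 1.4^(1/2) = 744 K.

T_eq ≈ 744 K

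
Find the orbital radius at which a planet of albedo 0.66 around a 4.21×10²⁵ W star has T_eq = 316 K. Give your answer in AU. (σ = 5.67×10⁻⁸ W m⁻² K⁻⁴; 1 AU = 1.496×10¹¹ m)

From T_eq⁴ = L(1−A)/(16πσd²): d = √[L(1−A)/(16πσT_eq⁴)].
d = √[4.21×10²⁵ × 0.34 / (16π × 5.67×10⁻⁸ × (316)⁴)] = 2.24×10¹⁰ m = 0.150 AU.

d ≈ 0.150 AU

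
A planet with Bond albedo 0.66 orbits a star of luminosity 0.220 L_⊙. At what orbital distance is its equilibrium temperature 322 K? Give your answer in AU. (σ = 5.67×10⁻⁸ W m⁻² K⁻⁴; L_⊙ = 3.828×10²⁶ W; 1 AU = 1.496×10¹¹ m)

d ≈ 0.204 AU

L = 0.220 × 3.828×10²⁶ = 8.42×10²⁵ W.
From T_eq⁴ = L(1−A)/(16πσd²): d = √[L(1−A)/(16πσT_eq⁴)].
d = √[8.42×10²⁵ × 0.34 / (16π × 5.67×10⁻⁸ × (322)⁴)] = 3.06×10¹⁰ m = 0.204 AU.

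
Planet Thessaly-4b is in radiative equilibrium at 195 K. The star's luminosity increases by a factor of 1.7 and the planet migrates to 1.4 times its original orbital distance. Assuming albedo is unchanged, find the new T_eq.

T_eq ∝ L^(1/4) · d^(−1/2).
T′ = 195 × 1.7^(1/4) / 1.4^(1/2) = 188 K.

T_eq ≈ 188 K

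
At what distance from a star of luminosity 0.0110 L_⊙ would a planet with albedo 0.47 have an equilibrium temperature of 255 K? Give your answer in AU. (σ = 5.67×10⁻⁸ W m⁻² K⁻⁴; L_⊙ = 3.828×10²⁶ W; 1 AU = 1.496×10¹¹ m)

L = 0.0110 × 3.828×10²⁶ = 4.21×10²⁴ W.
From T_eq⁴ = L(1−A)/(16πσd²): d = √[L(1−A)/(16πσT_eq⁴)].
d = √[4.21×10²⁴ × 0.53 / (16π × 5.67×10⁻⁸ × (255)⁴)] = 1.36×10¹⁰ m = 0.0910 AU.

d ≈ 0.0910 AU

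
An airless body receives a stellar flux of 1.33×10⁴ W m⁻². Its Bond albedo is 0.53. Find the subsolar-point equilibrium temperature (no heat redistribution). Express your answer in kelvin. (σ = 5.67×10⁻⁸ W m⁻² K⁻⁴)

T_ss ≈ 576 K

At the subsolar point the surface absorbs S(1−A) and emits σT⁴ per unit area — no factor of 4, since only the local patch is in balance.
T = [1.33×10⁴ × 0.47 / 5.67×10⁻⁸]^(1/4) = (1.10×10¹¹)^(1/4) = 576 K.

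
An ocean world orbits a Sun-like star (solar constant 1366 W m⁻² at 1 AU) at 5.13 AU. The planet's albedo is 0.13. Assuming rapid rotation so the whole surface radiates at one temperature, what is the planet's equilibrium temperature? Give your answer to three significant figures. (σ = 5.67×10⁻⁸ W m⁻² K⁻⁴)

T_eq ≈ 119 K

Flux at 5.13 AU: S = 1366/5.13² = 51.9 W m⁻².
Energy balance: absorbed = emitted ⇒ πR²·S(1−A) = 4πR²·σT_eq⁴, so T_eq⁴ = S(1−A)/(4σ).
T_eq = [51.9 × 0.87 / (4 × 5.67×10⁻⁸)]^(1/4) = (1.99×10⁸)^(1/4) = 119 K.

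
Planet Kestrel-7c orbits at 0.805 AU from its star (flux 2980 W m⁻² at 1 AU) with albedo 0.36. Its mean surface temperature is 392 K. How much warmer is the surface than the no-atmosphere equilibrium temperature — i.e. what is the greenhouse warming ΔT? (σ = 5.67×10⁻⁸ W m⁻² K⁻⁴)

ΔT ≈ 54.5 K

S = 2980/0.805² = 4599 W m⁻².
T_eq = [S(1−A)/(4σ)]^(1/4) = [4599×0.64/(4×5.67×10⁻⁸)]^(1/4) = 337.5 K.
ΔT = T_surf − T_eq = 392 − 337.5.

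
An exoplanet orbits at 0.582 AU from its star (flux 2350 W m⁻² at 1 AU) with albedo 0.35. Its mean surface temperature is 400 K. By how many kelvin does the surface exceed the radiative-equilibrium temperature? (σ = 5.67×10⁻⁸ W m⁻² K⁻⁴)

S = 2350/0.582² = 6938 W m⁻².
T_eq = [S(1−A)/(4σ)]^(1/4) = [6938×0.65/(4×5.67×10⁻⁸)]^(1/4) = 375.5 K.
ΔT = T_surf − T_eq = 400 − 375.5.

ΔT ≈ 24.5 K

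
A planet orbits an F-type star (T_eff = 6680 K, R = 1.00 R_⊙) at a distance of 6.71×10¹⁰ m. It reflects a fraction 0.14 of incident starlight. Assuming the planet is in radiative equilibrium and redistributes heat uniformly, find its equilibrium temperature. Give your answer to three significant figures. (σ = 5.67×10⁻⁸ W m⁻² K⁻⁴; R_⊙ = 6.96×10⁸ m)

R_⋆ = 1.00 × 6.96×10⁸ = 6.96×10⁸ m.
L = 4πR_⋆²σT_⋆⁴ = 4π(6.96×10⁸)² × 5.67×10⁻⁸ × (6680)⁴ = 6.87×10²⁶ W.
S = L/(4πd²) = 1.21×10⁴ W m⁻².
Energy balance: absorbed = emitted ⇒ πR²·S(1−A) = 4πR²·σT_eq⁴, so T_eq⁴ = S(1−A)/(4σ).
T_eq = [1.21×10⁴ × 0.86 / (4 × 5.67×10⁻⁸)]^(1/4) = (4.61×10¹⁰)^(1/4) = 463 K.

T_eq ≈ 463 K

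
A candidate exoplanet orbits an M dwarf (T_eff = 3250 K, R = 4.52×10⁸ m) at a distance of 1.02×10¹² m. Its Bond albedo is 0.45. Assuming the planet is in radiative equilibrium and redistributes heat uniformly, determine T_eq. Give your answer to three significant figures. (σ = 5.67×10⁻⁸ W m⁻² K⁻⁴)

L = 4πR_⋆²σT_⋆⁴ = 4π(4.52×10⁸)² × 5.67×10⁻⁸ × (3250)⁴ = 1.62×10²⁵ W.
S = L/(4πd²) = 1.24 W m⁻².
Energy balance: absorbed = emitted ⇒ πR²·S(1−A) = 4πR²·σT_eq⁴, so T_eq⁴ = S(1−A)/(4σ).
T_eq = [1.24 × 0.55 / (4 × 5.67×10⁻⁸)]^(1/4) = (3.01×10⁶)^(1/4) = 41.7 K.

T_eq ≈ 41.7 K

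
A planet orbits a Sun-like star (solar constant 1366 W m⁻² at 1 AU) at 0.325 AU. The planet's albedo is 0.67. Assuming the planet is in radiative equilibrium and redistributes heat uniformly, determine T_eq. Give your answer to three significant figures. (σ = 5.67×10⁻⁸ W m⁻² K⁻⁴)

T_eq ≈ 370 K

Flux at 0.325 AU: S = 1366/0.325² = 1.29×10⁴ W m⁻².
Energy balance: absorbed = emitted ⇒ πR²·S(1−A) = 4πR²·σT_eq⁴, so T_eq⁴ = S(1−A)/(4σ).
T_eq = [1.29×10⁴ × 0.33 / (4 × 5.67×10⁻⁸)]^(1/4) = (1.88×10¹⁰)^(1/4) = 370 K.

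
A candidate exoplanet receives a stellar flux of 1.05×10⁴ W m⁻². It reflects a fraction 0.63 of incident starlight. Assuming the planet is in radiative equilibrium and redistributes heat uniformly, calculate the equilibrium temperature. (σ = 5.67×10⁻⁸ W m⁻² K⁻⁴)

Energy balance: absorbed = emitted ⇒ πR²·S(1−A) = 4πR²·σT_eq⁴, so T_eq⁴ = S(1−A)/(4σ).
T_eq = [1.05×10⁴ × 0.37 / (4 × 5.67×10⁻⁸)]^(1/4) = (1.71×10¹⁰)^(1/4) = 362 K.

T_eq ≈ 362 K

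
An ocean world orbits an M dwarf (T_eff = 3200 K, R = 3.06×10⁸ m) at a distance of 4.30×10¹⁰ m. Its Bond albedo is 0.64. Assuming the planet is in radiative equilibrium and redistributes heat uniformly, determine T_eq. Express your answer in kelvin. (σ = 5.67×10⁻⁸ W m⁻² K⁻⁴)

L = 4πR_⋆²σT_⋆⁴ = 4π(3.06×10⁸)² × 5.67×10⁻⁸ × (3200)⁴ = 7.00×10²⁴ W.
S = L/(4πd²) = 301 W m⁻².
Energy balance: absorbed = emitted ⇒ πR²·S(1−A) = 4πR²·σT_eq⁴, so T_eq⁴ = S(1−A)/(4σ).
T_eq = [301 × 0.36 / (4 × 5.67×10⁻⁸)]^(1/4) = (4.78×10⁸)^(1/4) = 148 K.

T_eq ≈ 148 K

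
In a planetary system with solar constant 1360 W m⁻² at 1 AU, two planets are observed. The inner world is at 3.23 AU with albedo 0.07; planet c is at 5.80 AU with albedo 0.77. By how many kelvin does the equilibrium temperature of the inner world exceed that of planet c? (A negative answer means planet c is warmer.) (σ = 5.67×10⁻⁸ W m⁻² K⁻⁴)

T_eq = [S₀(1−A)/(4σd²)]^(1/4), so T ∝ (1−A)^(1/4) / √d.
T₁ = [1360×0.93/(4×5.67×10⁻⁸×3.23²)]^(1/4) = 152.05 K.
T₂ = [1360×0.23/(4×5.67×10⁻⁸×5.80²)]^(1/4) = 80.02 K.

ΔT ≈ 72.0 K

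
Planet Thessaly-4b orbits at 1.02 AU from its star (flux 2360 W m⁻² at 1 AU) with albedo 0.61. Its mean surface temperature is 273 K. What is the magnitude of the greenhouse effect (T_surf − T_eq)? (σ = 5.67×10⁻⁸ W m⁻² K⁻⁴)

S = 2360/1.02² = 2268 W m⁻².
T_eq = [S(1−A)/(4σ)]^(1/4) = [2268×0.39/(4×5.67×10⁻⁸)]^(1/4) = 249.9 K.
ΔT = T_surf − T_eq = 273 − 249.9.

ΔT ≈ 23.1 K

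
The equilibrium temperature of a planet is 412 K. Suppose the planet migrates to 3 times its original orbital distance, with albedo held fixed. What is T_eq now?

T_eq ≈ 238 K

T_eq ∝ L^(1/4) · d^(−1/2).
T′ = 412 / 3^(1/2) = 238 K.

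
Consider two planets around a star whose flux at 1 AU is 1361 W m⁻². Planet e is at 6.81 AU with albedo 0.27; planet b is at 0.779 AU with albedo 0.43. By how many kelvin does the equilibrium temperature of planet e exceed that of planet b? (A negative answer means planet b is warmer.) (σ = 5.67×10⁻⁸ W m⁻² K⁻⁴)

T_eq = [S₀(1−A)/(4σd²)]^(1/4), so T ∝ (1−A)^(1/4) / √d.
T₁ = [1361×0.73/(4×5.67×10⁻⁸×6.81²)]^(1/4) = 98.59 K.
T₂ = [1361×0.57/(4×5.67×10⁻⁸×0.779²)]^(1/4) = 274.00 K.

ΔT ≈ -175.4 K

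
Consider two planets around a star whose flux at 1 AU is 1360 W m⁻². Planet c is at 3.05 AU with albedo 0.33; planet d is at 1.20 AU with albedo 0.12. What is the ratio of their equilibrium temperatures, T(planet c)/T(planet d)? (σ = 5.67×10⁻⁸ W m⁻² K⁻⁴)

T₁/T₂ ≈ 0.586

T_eq = [S₀(1−A)/(4σd²)]^(1/4), so T ∝ (1−A)^(1/4) / √d.
T₁ = [1360×0.67/(4×5.67×10⁻⁸×3.05²)]^(1/4) = 144.16 K.
T₂ = [1360×0.88/(4×5.67×10⁻⁸×1.20²)]^(1/4) = 246.04 K.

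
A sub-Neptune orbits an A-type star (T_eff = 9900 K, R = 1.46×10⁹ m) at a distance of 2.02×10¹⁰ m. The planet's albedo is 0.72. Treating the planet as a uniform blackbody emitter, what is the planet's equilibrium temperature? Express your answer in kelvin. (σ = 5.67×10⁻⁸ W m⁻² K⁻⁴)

L = 4πR_⋆²σT_⋆⁴ = 4π(1.46×10⁹)² × 5.67×10⁻⁸ × (9900)⁴ = 1.46×10²⁸ W.
S = L/(4πd²) = 2.85×10⁶ W m⁻².
Energy balance: absorbed = emitted ⇒ πR²·S(1−A) = 4πR²·σT_eq⁴, so T_eq⁴ = S(1−A)/(4σ).
T_eq = [2.85×10⁶ × 0.28 / (4 × 5.67×10⁻⁸)]^(1/4) = (3.51×10¹²)^(1/4) = 1370 K.

T_eq ≈ 1370 K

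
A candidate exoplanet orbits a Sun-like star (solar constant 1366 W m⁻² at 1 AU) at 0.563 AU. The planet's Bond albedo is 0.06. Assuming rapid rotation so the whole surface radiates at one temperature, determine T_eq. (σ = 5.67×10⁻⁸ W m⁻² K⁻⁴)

Flux at 0.563 AU: S = 1366/0.563² = 4310 W m⁻².
Energy balance: absorbed = emitted ⇒ πR²·S(1−A) = 4πR²·σT_eq⁴, so T_eq⁴ = S(1−A)/(4σ).
T_eq = [4310 × 0.94 / (4 × 5.67×10⁻⁸)]^(1/4) = (1.79×10¹⁰)^(1/4) = 366 K.

T_eq ≈ 366 K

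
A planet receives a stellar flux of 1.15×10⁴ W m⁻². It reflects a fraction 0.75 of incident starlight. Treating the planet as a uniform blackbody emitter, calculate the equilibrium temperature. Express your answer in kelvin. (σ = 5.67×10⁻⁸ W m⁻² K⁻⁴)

T_eq ≈ 336 K

Energy balance: absorbed = emitted ⇒ πR²·S(1−A) = 4πR²·σT_eq⁴, so T_eq⁴ = S(1−A)/(4σ).
T_eq = [1.15×10⁴ × 0.25 / (4 × 5.67×10⁻⁸)]^(1/4) = (1.27×10¹⁰)^(1/4) = 336 K.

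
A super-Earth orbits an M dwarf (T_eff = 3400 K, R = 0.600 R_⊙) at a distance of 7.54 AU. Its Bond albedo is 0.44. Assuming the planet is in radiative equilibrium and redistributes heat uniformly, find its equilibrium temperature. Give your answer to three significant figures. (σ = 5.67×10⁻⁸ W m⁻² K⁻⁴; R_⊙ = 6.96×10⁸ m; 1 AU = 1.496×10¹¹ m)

T_eq ≈ 40.0 K

R_⋆ = 0.600 × 6.96×10⁸ = 4.18×10⁸ m.
d = 7.54 AU = 1.13×10¹² m.
L = 4πR_⋆²σT_⋆⁴ = 4π(4.18×10⁸)² × 5.67×10⁻⁸ × (3400)⁴ = 1.66×10²⁵ W.
S = L/(4πd²) = 1.04 W m⁻².
Energy balance: absorbed = emitted ⇒ πR²·S(1−A) = 4πR²·σT_eq⁴, so T_eq⁴ = S(1−A)/(4σ).
T_eq = [1.04 × 0.56 / (4 × 5.67×10⁻⁸)]^(1/4) = (2.56×10⁶)^(1/4) = 40.0 K.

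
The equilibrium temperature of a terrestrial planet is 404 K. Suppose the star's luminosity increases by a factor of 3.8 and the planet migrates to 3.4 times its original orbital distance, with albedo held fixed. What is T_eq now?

T_eq ∝ L^(1/4) · d^(−1/2).
T′ = 404 × 3.8^(1/4) / 3.4^(1/2) = 306 K.

T_eq ≈ 306 K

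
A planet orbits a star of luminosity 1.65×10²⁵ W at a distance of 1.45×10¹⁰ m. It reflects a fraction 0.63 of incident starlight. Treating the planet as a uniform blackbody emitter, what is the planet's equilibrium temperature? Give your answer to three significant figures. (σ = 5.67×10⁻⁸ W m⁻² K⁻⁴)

Flux: S = L/(4πd²) = 1.65×10²⁵/(4π×(1.45×10¹⁰)²) = 6250 W m⁻².
Energy balance: absorbed = emitted ⇒ πR²·S(1−A) = 4πR²·σT_eq⁴, so T_eq⁴ = S(1−A)/(4σ).
T_eq = [6250 × 0.37 / (4 × 5.67×10⁻⁸)]^(1/4) = (1.02×10¹⁰)^(1/4) = 318 K.

T_eq ≈ 318 K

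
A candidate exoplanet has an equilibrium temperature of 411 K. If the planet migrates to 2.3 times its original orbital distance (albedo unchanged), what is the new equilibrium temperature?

T_eq ≈ 271 K

T_eq ∝ L^(1/4) · d^(−1/2).
T′ = 411 / 2.3^(1/2) = 271 K.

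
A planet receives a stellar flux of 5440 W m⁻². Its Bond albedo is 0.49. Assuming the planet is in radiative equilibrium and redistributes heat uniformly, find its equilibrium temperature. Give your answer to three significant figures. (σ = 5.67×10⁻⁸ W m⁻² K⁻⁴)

T_eq ≈ 333 K

Energy balance: absorbed = emitted ⇒ πR²·S(1−A) = 4πR²·σT_eq⁴, so T_eq⁴ = S(1−A)/(4σ).
T_eq = [5440 × 0.51 / (4 × 5.67×10⁻⁸)]^(1/4) = (1.22×10¹⁰)^(1/4) = 333 K.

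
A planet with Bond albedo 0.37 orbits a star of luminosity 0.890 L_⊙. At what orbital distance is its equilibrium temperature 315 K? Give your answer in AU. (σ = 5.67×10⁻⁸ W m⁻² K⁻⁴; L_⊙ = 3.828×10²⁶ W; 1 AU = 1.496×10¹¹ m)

d ≈ 0.585 AU

L = 0.890 × 3.828×10²⁶ = 3.41×10²⁶ W.
From T_eq⁴ = L(1−A)/(16πσd²): d = √[L(1−A)/(16πσT_eq⁴)].
d = √[3.41×10²⁶ × 0.63 / (16π × 5.67×10⁻⁸ × (315)⁴)] = 8.75×10¹⁰ m = 0.585 AU.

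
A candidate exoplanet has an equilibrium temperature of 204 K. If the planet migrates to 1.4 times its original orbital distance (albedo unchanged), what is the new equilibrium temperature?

T_eq ≈ 172 K

T_eq ∝ L^(1/4) · d^(−1/2).
T′ = 204 / 1.4^(1/2) = 172 K.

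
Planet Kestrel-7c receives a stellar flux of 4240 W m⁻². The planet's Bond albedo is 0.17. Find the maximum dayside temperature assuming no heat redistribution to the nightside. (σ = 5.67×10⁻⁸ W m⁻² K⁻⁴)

T_ss ≈ 499 K

With no redistribution each surface element balances locally: S(1−A) = σT⁴.
T = [4240 × 0.83 / 5.67×10⁻⁸]^(1/4) = (6.21×10¹⁰)^(1/4) = 499 K.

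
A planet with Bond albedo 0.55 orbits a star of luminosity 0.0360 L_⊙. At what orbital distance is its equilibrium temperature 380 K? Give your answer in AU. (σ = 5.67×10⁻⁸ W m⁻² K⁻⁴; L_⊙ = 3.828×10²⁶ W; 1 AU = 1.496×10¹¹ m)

L = 0.0360 × 3.828×10²⁶ = 1.38×10²⁵ W.
From T_eq⁴ = L(1−A)/(16πσd²): d = √[L(1−A)/(16πσT_eq⁴)].
d = √[1.38×10²⁵ × 0.45 / (16π × 5.67×10⁻⁸ × (380)⁴)] = 1.02×10¹⁰ m = 0.0683 AU.

d ≈ 0.0683 AU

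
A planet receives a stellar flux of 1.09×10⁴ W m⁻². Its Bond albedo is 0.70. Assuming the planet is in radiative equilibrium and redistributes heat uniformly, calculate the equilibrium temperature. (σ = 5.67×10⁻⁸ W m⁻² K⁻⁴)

Energy balance: absorbed = emitted ⇒ πR²·S(1−A) = 4πR²·σT_eq⁴, so T_eq⁴ = S(1−A)/(4σ).
T_eq = [1.09×10⁴ × 0.30 / (4 × 5.67×10⁻⁸)]^(1/4) = (1.44×10¹⁰)^(1/4) = 347 K.

T_eq ≈ 347 K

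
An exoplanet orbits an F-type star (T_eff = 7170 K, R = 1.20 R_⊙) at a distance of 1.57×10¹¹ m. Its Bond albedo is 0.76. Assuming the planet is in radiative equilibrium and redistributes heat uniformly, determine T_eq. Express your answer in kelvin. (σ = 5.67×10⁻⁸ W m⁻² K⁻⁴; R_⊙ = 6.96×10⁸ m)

R_⋆ = 1.20 × 6.96×10⁸ = 8.35×10⁸ m.
L = 4πR_⋆²σT_⋆⁴ = 4π(8.35×10⁸)² × 5.67×10⁻⁸ × (7170)⁴ = 1.31×10²⁷ W.
S = L/(4πd²) = 4240 W m⁻².
Energy balance: absorbed = emitted ⇒ πR²·S(1−A) = 4πR²·σT_eq⁴, so T_eq⁴ = S(1−A)/(4σ).
T_eq = [4240 × 0.24 / (4 × 5.67×10⁻⁸)]^(1/4) = (4.49×10⁹)^(1/4) = 259 K.

T_eq ≈ 259 K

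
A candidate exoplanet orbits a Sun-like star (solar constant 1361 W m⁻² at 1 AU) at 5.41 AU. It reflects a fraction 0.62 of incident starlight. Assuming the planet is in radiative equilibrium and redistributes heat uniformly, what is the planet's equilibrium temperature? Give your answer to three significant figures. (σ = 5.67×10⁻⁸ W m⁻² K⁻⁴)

T_eq ≈ 94.0 K

Flux at 5.41 AU: S = 1361/5.41² = 46.5 W m⁻².
Energy balance: absorbed = emitted ⇒ πR²·S(1−A) = 4πR²·σT_eq⁴, so T_eq⁴ = S(1−A)/(4σ).
T_eq = [46.5 × 0.38 / (4 × 5.67×10⁻⁸)]^(1/4) = (7.79×10⁷)^(1/4) = 94.0 K.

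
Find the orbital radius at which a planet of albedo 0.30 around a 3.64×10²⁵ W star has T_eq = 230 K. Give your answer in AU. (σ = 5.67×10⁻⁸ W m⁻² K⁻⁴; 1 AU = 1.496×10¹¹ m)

d ≈ 0.378 AU

From T_eq⁴ = L(1−A)/(16πσd²): d = √[L(1−A)/(16πσT_eq⁴)].
d = √[3.64×10²⁵ × 0.70 / (16π × 5.67×10⁻⁸ × (230)⁴)] = 5.65×10¹⁰ m = 0.378 AU.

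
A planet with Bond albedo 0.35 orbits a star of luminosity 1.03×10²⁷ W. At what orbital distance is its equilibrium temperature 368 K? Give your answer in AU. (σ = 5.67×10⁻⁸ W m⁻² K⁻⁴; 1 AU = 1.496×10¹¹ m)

From T_eq⁴ = L(1−A)/(16πσd²): d = √[L(1−A)/(16πσT_eq⁴)].
d = √[1.03×10²⁷ × 0.65 / (16π × 5.67×10⁻⁸ × (368)⁴)] = 1.13×10¹¹ m = 0.757 AU.

d ≈ 0.757 AU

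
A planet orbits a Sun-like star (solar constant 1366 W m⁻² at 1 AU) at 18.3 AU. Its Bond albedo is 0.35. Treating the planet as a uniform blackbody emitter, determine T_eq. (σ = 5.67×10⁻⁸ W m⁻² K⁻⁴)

Flux at 18.3 AU: S = 1366/18.3² = 4.08 W m⁻².
Energy balance: absorbed = emitted ⇒ πR²·S(1−A) = 4πR²·σT_eq⁴, so T_eq⁴ = S(1−A)/(4σ).
T_eq = [4.08 × 0.65 / (4 × 5.67×10⁻⁸)]^(1/4) = (1.17×10⁷)^(1/4) = 58.5 K.

T_eq ≈ 58.5 K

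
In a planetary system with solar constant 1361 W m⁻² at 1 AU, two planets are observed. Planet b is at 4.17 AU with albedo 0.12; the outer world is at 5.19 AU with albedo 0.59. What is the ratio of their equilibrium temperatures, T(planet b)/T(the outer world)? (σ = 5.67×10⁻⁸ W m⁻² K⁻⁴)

T_eq = [S₀(1−A)/(4σd²)]^(1/4), so T ∝ (1−A)^(1/4) / √d.
T₁ = [1361×0.88/(4×5.67×10⁻⁸×4.17²)]^(1/4) = 132.01 K.
T₂ = [1361×0.41/(4×5.67×10⁻⁸×5.19²)]^(1/4) = 97.76 K.

T₁/T₂ ≈ 1.350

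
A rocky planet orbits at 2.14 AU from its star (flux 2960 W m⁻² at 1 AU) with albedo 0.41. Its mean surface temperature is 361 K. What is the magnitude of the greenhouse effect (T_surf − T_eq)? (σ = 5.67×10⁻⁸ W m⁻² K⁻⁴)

ΔT ≈ 158.5 K

S = 2960/2.14² = 646.3 W m⁻².
T_eq = [S(1−A)/(4σ)]^(1/4) = [646.3×0.59/(4×5.67×10⁻⁸)]^(1/4) = 202.5 K.
ΔT = T_surf − T_eq = 361 − 202.5.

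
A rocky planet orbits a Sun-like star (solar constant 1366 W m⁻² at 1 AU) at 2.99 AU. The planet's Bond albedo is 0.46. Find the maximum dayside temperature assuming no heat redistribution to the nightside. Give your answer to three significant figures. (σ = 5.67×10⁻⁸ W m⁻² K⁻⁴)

T_ss ≈ 195 K

Flux at 2.99 AU: S = 1366/2.99² = 153 W m⁻².
With no redistribution each surface element balances locally: S(1−A) = σT⁴.
T = [153 × 0.54 / 5.67×10⁻⁸]^(1/4) = (1.46×10⁹)^(1/4) = 195 K.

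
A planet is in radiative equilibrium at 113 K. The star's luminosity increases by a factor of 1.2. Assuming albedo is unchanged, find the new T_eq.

T_eq ∝ L^(1/4) · d^(−1/2).
T′ = 113 × 1.2^(1/4) = 118 K.

T_eq ≈ 118 K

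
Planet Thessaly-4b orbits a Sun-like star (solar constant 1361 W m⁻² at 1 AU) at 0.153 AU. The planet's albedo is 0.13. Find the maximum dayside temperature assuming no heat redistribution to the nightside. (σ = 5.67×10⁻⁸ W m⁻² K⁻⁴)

T_ss ≈ 972 K

Flux at 0.153 AU: S = 1361/0.153² = 5.81×10⁴ W m⁻².
With no redistribution each surface element balances locally: S(1−A) = σT⁴.
T = [5.81×10⁴ × 0.87 / 5.67×10⁻⁸]^(1/4) = (8.92×10¹¹)^(1/4) = 972 K.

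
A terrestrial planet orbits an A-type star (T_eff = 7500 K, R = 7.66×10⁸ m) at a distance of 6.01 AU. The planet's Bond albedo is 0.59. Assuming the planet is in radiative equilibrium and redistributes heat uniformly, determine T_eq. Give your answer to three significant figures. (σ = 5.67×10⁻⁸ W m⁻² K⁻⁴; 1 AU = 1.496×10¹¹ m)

T_eq ≈ 124 K

d = 6.01 AU = 8.99×10¹¹ m.
L = 4πR_⋆²σT_⋆⁴ = 4π(7.66×10⁸)² × 5.67×10⁻⁸ × (7500)⁴ = 1.32×10²⁷ W.
S = L/(4πd²) = 130 W m⁻².
Energy balance: absorbed = emitted ⇒ πR²·S(1−A) = 4πR²·σT_eq⁴, so T_eq⁴ = S(1−A)/(4σ).
T_eq = [130 × 0.41 / (4 × 5.67×10⁻⁸)]^(1/4) = (2.35×10⁸)^(1/4) = 124 K.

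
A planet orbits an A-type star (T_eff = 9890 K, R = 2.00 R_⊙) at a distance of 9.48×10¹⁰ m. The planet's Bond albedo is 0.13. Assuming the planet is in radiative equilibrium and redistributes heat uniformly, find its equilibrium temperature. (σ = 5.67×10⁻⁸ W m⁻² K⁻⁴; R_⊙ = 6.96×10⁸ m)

T_eq ≈ 818 K

R_⋆ = 2.00 × 6.96×10⁸ = 1.39×10⁹ m.
L = 4πR_⋆²σT_⋆⁴ = 4π(1.39×10⁹)² × 5.67×10⁻⁸ × (9890)⁴ = 1.32×10²⁸ W.
S = L/(4πd²) = 1.17×10⁵ W m⁻².
Energy balance: absorbed = emitted ⇒ πR²·S(1−A) = 4πR²·σT_eq⁴, so T_eq⁴ = S(1−A)/(4σ).
T_eq = [1.17×10⁵ × 0.87 / (4 × 5.67×10⁻⁸)]^(1/4) = (4.49×10¹¹)^(1/4) = 818 K.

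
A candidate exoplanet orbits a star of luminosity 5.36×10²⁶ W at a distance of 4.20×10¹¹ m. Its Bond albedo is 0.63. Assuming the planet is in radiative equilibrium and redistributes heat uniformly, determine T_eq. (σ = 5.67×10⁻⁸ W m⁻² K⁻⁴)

Flux: S = L/(4πd²) = 5.36×10²⁶/(4π×(4.20×10¹¹)²) = 242 W m⁻².
Energy balance: absorbed = emitted ⇒ πR²·S(1−A) = 4πR²·σT_eq⁴, so T_eq⁴ = S(1−A)/(4σ).
T_eq = [242 × 0.37 / (4 × 5.67×10⁻⁸)]^(1/4) = (3.94×10⁸)^(1/4) = 141 K.

T_eq ≈ 141 K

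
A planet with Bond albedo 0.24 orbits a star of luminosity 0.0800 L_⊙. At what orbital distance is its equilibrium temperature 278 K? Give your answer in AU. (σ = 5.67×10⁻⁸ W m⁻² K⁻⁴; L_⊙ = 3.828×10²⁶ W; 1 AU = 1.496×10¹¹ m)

L = 0.0800 × 3.828×10²⁶ = 3.06×10²⁵ W.
From T_eq⁴ = L(1−A)/(16πσd²): d = √[L(1−A)/(16πσT_eq⁴)].
d = √[3.06×10²⁵ × 0.76 / (16π × 5.67×10⁻⁸ × (278)⁴)] = 3.70×10¹⁰ m = 0.247 AU.

d ≈ 0.247 AU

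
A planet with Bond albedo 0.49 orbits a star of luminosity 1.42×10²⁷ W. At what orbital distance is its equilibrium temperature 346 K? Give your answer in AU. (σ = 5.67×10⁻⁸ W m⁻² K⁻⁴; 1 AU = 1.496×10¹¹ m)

From T_eq⁴ = L(1−A)/(16πσd²): d = √[L(1−A)/(16πσT_eq⁴)].
d = √[1.42×10²⁷ × 0.51 / (16π × 5.67×10⁻⁸ × (346)⁴)] = 1.33×10¹¹ m = 0.890 AU.

d ≈ 0.890 AU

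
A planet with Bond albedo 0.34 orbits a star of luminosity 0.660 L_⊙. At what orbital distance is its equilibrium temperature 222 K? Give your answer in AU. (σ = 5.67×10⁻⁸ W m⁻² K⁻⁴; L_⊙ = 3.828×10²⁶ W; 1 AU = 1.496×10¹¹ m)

L = 0.660 × 3.828×10²⁶ = 2.53×10²⁶ W.
From T_eq⁴ = L(1−A)/(16πσd²): d = √[L(1−A)/(16πσT_eq⁴)].
d = √[2.53×10²⁶ × 0.66 / (16π × 5.67×10⁻⁸ × (222)⁴)] = 1.55×10¹¹ m = 1.04 AU.

d ≈ 1.04 AU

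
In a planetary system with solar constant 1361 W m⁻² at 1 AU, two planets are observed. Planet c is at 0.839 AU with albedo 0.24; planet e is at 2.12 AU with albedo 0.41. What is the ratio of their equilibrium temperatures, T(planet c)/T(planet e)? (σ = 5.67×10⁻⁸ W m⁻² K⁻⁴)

T_eq = [S₀(1−A)/(4σd²)]^(1/4), so T ∝ (1−A)^(1/4) / √d.
T₁ = [1361×0.76/(4×5.67×10⁻⁸×0.839²)]^(1/4) = 283.71 K.
T₂ = [1361×0.59/(4×5.67×10⁻⁸×2.12²)]^(1/4) = 167.53 K.

T₁/T₂ ≈ 1.693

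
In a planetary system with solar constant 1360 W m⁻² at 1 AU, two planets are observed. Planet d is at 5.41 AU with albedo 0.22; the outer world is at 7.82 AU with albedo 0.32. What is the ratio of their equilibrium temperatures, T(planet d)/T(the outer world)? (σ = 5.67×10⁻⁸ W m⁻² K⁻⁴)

T₁/T₂ ≈ 1.244

T_eq = [S₀(1−A)/(4σd²)]^(1/4), so T ∝ (1−A)^(1/4) / √d.
T₁ = [1360×0.78/(4×5.67×10⁻⁸×5.41²)]^(1/4) = 112.43 K.
T₂ = [1360×0.68/(4×5.67×10⁻⁸×7.82²)]^(1/4) = 90.36 K.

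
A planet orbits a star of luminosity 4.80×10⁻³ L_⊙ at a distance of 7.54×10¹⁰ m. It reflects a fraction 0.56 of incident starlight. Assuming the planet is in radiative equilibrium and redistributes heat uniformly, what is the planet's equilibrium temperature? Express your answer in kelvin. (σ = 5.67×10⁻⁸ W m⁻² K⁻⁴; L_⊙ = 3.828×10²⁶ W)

L = 4.80×10⁻³ × 3.828×10²⁶ = 1.84×10²⁴ W.
Flux: S = L/(4πd²) = 1.84×10²⁴/(4π×(7.54×10¹⁰)²) = 25.7 W m⁻².
Energy balance: absorbed = emitted ⇒ πR²·S(1−A) = 4πR²·σT_eq⁴, so T_eq⁴ = S(1−A)/(4σ).
T_eq = [25.7 × 0.44 / (4 × 5.67×10⁻⁸)]^(1/4) = (4.99×10⁷)^(1/4) = 84.0 K.

T_eq ≈ 84.0 K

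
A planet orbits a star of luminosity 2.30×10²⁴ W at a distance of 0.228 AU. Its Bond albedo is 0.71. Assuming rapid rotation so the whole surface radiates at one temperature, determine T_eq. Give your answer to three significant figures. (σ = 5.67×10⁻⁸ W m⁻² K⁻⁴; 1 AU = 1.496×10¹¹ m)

d = 0.228 AU = 3.41×10¹⁰ m.
Flux: S = L/(4πd²) = 2.30×10²⁴/(4π×(3.41×10¹⁰)²) = 157 W m⁻².
Energy balance: absorbed = emitted ⇒ πR²·S(1−A) = 4πR²·σT_eq⁴, so T_eq⁴ = S(1−A)/(4σ).
T_eq = [157 × 0.29 / (4 × 5.67×10⁻⁸)]^(1/4) = (2.01×10⁸)^(1/4) = 119 K.

T_eq ≈ 119 K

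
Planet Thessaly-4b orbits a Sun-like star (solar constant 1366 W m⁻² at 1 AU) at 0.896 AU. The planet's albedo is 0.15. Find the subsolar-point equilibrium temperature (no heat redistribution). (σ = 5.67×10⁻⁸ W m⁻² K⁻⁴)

Flux at 0.896 AU: S = 1366/0.896² = 1700 W m⁻².
At the subsolar point the surface absorbs S(1−A) and emits σT⁴ per unit area — no factor of 4, since only the local patch is in balance.
T = [1700 × 0.85 / 5.67×10⁻⁸]^(1/4) = (2.55×10¹⁰)^(1/4) = 400 K.

T_ss ≈ 400 K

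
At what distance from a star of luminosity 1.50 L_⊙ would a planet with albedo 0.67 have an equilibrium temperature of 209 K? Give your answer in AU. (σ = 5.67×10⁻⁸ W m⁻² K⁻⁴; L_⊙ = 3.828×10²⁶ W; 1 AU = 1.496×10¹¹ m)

d ≈ 1.25 AU

L = 1.50 × 3.828×10²⁶ = 5.74×10²⁶ W.
From T_eq⁴ = L(1−A)/(16πσd²): d = √[L(1−A)/(16πσT_eq⁴)].
d = √[5.74×10²⁶ × 0.33 / (16π × 5.67×10⁻⁸ × (209)⁴)] = 1.87×10¹¹ m = 1.25 AU.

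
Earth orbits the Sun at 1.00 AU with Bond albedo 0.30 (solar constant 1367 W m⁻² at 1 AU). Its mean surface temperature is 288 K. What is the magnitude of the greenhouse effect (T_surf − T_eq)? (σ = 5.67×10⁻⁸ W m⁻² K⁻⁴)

S = 1367/1.00² = 1367 W m⁻².
T_eq = [S(1−A)/(4σ)]^(1/4) = [1367×0.70/(4×5.67×10⁻⁸)]^(1/4) = 254.9 K.
ΔT = T_surf − T_eq = 288 − 254.9.

ΔT ≈ 33.1 K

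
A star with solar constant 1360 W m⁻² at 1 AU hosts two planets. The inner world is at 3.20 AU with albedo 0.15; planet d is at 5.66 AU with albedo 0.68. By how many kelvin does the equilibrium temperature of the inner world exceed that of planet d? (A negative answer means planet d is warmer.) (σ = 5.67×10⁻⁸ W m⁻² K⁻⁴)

ΔT ≈ 61.4 K

T_eq = [S₀(1−A)/(4σd²)]^(1/4), so T ∝ (1−A)^(1/4) / √d.
T₁ = [1360×0.85/(4×5.67×10⁻⁸×3.20²)]^(1/4) = 149.37 K.
T₂ = [1360×0.32/(4×5.67×10⁻⁸×5.66²)]^(1/4) = 87.97 K.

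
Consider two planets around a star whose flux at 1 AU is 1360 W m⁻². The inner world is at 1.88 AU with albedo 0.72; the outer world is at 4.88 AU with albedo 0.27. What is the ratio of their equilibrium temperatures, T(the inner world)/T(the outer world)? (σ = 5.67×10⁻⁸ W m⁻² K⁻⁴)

T₁/T₂ ≈ 1.268

T_eq = [S₀(1−A)/(4σd²)]^(1/4), so T ∝ (1−A)^(1/4) / √d.
T₁ = [1360×0.28/(4×5.67×10⁻⁸×1.88²)]^(1/4) = 147.63 K.
T₂ = [1360×0.73/(4×5.67×10⁻⁸×4.88²)]^(1/4) = 116.44 K.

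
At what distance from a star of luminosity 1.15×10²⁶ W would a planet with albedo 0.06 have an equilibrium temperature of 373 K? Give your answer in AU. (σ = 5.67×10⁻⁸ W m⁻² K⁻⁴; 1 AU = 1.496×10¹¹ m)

d ≈ 0.296 AU

From T_eq⁴ = L(1−A)/(16πσd²): d = √[L(1−A)/(16πσT_eq⁴)].
d = √[1.15×10²⁶ × 0.94 / (16π × 5.67×10⁻⁸ × (373)⁴)] = 4.43×10¹⁰ m = 0.296 AU.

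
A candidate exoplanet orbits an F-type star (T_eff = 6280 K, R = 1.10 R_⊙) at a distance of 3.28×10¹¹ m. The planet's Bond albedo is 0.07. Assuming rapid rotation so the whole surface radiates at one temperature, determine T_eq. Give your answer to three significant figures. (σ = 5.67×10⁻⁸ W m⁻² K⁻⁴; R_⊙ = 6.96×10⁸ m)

T_eq ≈ 211 K

R_⋆ = 1.10 × 6.96×10⁸ = 7.66×10⁸ m.
L = 4πR_⋆²σT_⋆⁴ = 4π(7.66×10⁸)² × 5.67×10⁻⁸ × (6280)⁴ = 6.50×10²⁶ W.
S = L/(4πd²) = 480 W m⁻².
Energy balance: absorbed = emitted ⇒ πR²·S(1−A) = 4πR²·σT_eq⁴, so T_eq⁴ = S(1−A)/(4σ).
T_eq = [480 × 0.93 / (4 × 5.67×10⁻⁸)]^(1/4) = (1.97×10⁹)^(1/4) = 211 K.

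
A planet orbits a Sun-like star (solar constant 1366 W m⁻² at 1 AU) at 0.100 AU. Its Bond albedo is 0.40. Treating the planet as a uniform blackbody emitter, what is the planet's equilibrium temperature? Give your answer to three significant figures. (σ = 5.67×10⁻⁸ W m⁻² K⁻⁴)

Flux at 0.100 AU: S = 1366/0.100² = 1.37×10⁵ W m⁻².
Energy balance: absorbed = emitted ⇒ πR²·S(1−A) = 4πR²·σT_eq⁴, so T_eq⁴ = S(1−A)/(4σ).
T_eq = [1.37×10⁵ × 0.60 / (4 × 5.67×10⁻⁸)]^(1/4) = (3.61×10¹¹)^(1/4) = 775 K.

T_eq ≈ 775 K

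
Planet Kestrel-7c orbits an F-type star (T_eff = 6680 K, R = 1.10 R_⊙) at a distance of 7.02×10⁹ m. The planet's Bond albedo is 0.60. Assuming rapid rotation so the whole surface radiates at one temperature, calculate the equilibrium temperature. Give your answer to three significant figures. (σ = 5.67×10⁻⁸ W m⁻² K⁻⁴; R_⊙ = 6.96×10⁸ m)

R_⋆ = 1.10 × 6.96×10⁸ = 7.66×10⁸ m.
L = 4πR_⋆²σT_⋆⁴ = 4π(7.66×10⁸)² × 5.67×10⁻⁸ × (6680)⁴ = 8.32×10²⁶ W.
S = L/(4πd²) = 1.34×10⁶ W m⁻².
Energy balance: absorbed = emitted ⇒ πR²·S(1−A) = 4πR²·σT_eq⁴, so T_eq⁴ = S(1−A)/(4σ).
T_eq = [1.34×10⁶ × 0.40 / (4 × 5.67×10⁻⁸)]^(1/4) = (2.37×10¹²)^(1/4) = 1240 K.

T_eq ≈ 1240 K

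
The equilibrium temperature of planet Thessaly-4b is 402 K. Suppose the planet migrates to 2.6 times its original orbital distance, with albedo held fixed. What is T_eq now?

T_eq ≈ 249 K

T_eq ∝ L^(1/4) · d^(−1/2).
T′ = 402 / 2.6^(1/2) = 249 K.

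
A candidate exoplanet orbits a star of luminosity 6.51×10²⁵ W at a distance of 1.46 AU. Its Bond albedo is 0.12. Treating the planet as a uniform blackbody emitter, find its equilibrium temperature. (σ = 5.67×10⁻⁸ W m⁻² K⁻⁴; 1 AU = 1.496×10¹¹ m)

d = 1.46 AU = 2.18×10¹¹ m.
Flux: S = L/(4πd²) = 6.51×10²⁵/(4π×(2.18×10¹¹)²) = 109 W m⁻².
Energy balance: absorbed = emitted ⇒ πR²·S(1−A) = 4πR²·σT_eq⁴, so T_eq⁴ = S(1−A)/(4σ).
T_eq = [109 × 0.88 / (4 × 5.67×10⁻⁸)]^(1/4) = (4.21×10⁸)^(1/4) = 143 K.

T_eq ≈ 143 K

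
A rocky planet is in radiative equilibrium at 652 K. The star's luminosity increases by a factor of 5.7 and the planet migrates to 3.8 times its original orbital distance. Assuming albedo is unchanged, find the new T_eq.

T_eq ∝ L^(1/4) · d^(−1/2).
T′ = 652 × 5.7^(1/4) / 3.8^(1/2) = 517 K.

T_eq ≈ 517 K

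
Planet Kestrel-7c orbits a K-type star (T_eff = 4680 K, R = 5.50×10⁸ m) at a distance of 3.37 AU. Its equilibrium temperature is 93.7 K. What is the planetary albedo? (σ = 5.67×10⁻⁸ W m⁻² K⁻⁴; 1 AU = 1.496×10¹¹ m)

A ≈ 0.46

d = 3.37 AU = 5.04×10¹¹ m.
L = 4πR_⋆²σT_⋆⁴ = 4π(5.50×10⁸)² × 5.67×10⁻⁸ × (4680)⁴ = 1.03×10²⁶ W.
S = L/(4πd²) = 32.4 W m⁻².
From T_eq⁴ = S(1−A)/(4σ): 1−A = 4σT_eq⁴/S.
1−A = 4 × 5.67×10⁻⁸ × (93.7)⁴ / 32.4 = 0.540.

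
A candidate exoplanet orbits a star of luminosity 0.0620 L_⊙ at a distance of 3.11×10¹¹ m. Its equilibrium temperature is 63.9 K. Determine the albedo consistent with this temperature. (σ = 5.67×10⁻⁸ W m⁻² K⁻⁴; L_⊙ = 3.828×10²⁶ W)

A ≈ 0.81

L = 0.0620 × 3.828×10²⁶ = 2.37×10²⁵ W.
Flux: S = L/(4πd²) = 2.37×10²⁵/(4π×(3.11×10¹¹)²) = 19.5 W m⁻².
From T_eq⁴ = S(1−A)/(4σ): 1−A = 4σT_eq⁴/S.
1−A = 4 × 5.67×10⁻⁸ × (63.9)⁴ / 19.5 = 0.194.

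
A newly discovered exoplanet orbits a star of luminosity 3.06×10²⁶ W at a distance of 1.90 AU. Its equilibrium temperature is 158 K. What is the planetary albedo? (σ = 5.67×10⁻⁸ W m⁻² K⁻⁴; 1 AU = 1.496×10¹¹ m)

A ≈ 0.53

d = 1.90 AU = 2.84×10¹¹ m.
Flux: S = L/(4πd²) = 3.06×10²⁶/(4π×(2.84×10¹¹)²) = 301 W m⁻².
From T_eq⁴ = S(1−A)/(4σ): 1−A = 4σT_eq⁴/S.
1−A = 4 × 5.67×10⁻⁸ × (158)⁴ / 301 = 0.469.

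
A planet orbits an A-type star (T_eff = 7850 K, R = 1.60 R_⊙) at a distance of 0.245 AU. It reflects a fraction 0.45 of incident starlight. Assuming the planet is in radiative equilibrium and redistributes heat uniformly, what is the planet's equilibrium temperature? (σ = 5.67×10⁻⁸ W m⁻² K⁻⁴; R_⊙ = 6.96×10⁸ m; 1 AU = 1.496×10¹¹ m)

T_eq ≈ 833 K

R_⋆ = 1.60 × 6.96×10⁸ = 1.11×10⁹ m.
d = 0.245 AU = 3.67×10¹⁰ m.
L = 4πR_⋆²σT_⋆⁴ = 4π(1.11×10⁹)² × 5.67×10⁻⁸ × (7850)⁴ = 3.36×10²⁷ W.
S = L/(4πd²) = 1.99×10⁵ W m⁻².
Energy balance: absorbed = emitted ⇒ πR²·S(1−A) = 4πR²·σT_eq⁴, so T_eq⁴ = S(1−A)/(4σ).
T_eq = [1.99×10⁵ × 0.55 / (4 × 5.67×10⁻⁸)]^(1/4) = (4.82×10¹¹)^(1/4) = 833 K.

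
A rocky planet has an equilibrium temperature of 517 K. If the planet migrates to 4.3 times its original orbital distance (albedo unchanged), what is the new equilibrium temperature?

T_eq ∝ L^(1/4) · d^(−1/2).
T′ = 517 / 4.3^(1/2) = 249 K.

T_eq ≈ 249 K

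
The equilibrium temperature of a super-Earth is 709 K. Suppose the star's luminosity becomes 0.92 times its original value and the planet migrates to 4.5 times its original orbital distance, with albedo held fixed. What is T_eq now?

T_eq ≈ 327 K

T_eq ∝ L^(1/4) · d^(−1/2).
T′ = 709 × 0.92^(1/4) / 4.5^(1/2) = 327 K.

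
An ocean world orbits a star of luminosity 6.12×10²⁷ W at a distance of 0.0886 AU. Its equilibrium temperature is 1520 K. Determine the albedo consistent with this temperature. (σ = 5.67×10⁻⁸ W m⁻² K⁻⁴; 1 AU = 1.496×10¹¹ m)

d = 0.0886 AU = 1.33×10¹⁰ m.
Flux: S = L/(4πd²) = 6.12×10²⁷/(4π×(1.33×10¹⁰)²) = 2.77×10⁶ W m⁻².
From T_eq⁴ = S(1−A)/(4σ): 1−A = 4σT_eq⁴/S.
1−A = 4 × 5.67×10⁻⁸ × (1520)⁴ / 2.77×10⁶ = 0.437.

A ≈ 0.56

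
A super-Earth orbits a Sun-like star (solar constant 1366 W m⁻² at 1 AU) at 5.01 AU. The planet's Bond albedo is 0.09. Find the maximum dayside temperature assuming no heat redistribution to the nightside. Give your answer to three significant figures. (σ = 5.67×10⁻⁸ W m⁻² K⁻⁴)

Flux at 5.01 AU: S = 1366/5.01² = 54.4 W m⁻².
With no redistribution each surface element balances locally: S(1−A) = σT⁴.
T = [54.4 × 0.91 / 5.67×10⁻⁸]^(1/4) = (8.73×10⁸)^(1/4) = 172 K.

T_ss ≈ 172 K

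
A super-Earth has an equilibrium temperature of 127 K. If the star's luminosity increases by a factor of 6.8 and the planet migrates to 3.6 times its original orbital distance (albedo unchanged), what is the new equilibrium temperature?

T_eq ∝ L^(1/4) · d^(−1/2).
T′ = 127 × 6.8^(1/4) / 3.6^(1/2) = 108 K.

T_eq ≈ 108 K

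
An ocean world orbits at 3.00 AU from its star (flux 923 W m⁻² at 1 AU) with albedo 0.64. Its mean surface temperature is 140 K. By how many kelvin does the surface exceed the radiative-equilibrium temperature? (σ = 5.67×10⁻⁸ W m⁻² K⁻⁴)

S = 923/3.00² = 102.6 W m⁻².
T_eq = [S(1−A)/(4σ)]^(1/4) = [102.6×0.36/(4×5.67×10⁻⁸)]^(1/4) = 113.0 K.
ΔT = T_surf − T_eq = 140 − 113.0.

ΔT ≈ 27.0 K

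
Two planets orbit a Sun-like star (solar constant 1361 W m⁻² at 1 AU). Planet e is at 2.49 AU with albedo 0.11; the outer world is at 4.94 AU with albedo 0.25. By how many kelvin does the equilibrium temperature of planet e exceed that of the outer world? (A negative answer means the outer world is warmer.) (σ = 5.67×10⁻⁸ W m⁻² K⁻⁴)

ΔT ≈ 54.8 K

T_eq = [S₀(1−A)/(4σd²)]^(1/4), so T ∝ (1−A)^(1/4) / √d.
T₁ = [1361×0.89/(4×5.67×10⁻⁸×2.49²)]^(1/4) = 171.32 K.
T₂ = [1361×0.75/(4×5.67×10⁻⁸×4.94²)]^(1/4) = 116.53 K.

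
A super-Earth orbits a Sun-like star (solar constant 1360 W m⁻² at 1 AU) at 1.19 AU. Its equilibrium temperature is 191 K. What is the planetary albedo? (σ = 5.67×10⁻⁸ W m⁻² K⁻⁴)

A ≈ 0.69

Flux at 1.19 AU: S = 1360/1.19² = 960 W m⁻².
From T_eq⁴ = S(1−A)/(4σ): 1−A = 4σT_eq⁴/S.
1−A = 4 × 5.67×10⁻⁸ × (191)⁴ / 960 = 0.314.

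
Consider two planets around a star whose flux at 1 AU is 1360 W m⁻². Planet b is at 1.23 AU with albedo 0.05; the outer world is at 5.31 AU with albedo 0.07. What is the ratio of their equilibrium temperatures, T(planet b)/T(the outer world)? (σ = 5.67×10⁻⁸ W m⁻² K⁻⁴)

T_eq = [S₀(1−A)/(4σd²)]^(1/4), so T ∝ (1−A)^(1/4) / √d.
T₁ = [1360×0.95/(4×5.67×10⁻⁸×1.23²)]^(1/4) = 247.72 K.
T₂ = [1360×0.93/(4×5.67×10⁻⁸×5.31²)]^(1/4) = 118.59 K.

T₁/T₂ ≈ 2.089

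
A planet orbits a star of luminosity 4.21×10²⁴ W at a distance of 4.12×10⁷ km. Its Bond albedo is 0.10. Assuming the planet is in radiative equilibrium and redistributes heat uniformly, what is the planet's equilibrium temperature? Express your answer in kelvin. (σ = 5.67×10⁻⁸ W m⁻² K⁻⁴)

d = 4.12×10⁷ km = 4.12×10¹⁰ m.
Flux: S = L/(4πd²) = 4.21×10²⁴/(4π×(4.12×10¹⁰)²) = 197 W m⁻².
Energy balance: absorbed = emitted ⇒ πR²·S(1−A) = 4πR²·σT_eq⁴, so T_eq⁴ = S(1−A)/(4σ).
T_eq = [197 × 0.90 / (4 × 5.67×10⁻⁸)]^(1/4) = (7.83×10⁸)^(1/4) = 167 K.

T_eq ≈ 167 K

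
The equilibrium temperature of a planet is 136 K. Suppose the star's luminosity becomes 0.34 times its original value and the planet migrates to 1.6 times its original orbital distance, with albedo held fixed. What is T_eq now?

T_eq ∝ L^(1/4) · d^(−1/2).
T′ = 136 × 0.34^(1/4) / 1.6^(1/2) = 82.1 K.

T_eq ≈ 82.1 K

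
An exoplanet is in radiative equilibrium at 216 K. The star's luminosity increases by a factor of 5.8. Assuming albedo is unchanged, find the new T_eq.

T_eq ≈ 335 K

T_eq ∝ L^(1/4) · d^(−1/2).
T′ = 216 × 5.8^(1/4) = 335 K.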